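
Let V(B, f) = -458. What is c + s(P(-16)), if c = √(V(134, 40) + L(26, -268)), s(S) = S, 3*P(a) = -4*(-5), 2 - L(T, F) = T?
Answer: 20/3 + I*√482 ≈ 6.6667 + 21.954*I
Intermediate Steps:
L(T, F) = 2 - T
P(a) = 20/3 (P(a) = (-4*(-5))/3 = (⅓)*20 = 20/3)
c = I*√482 (c = √(-458 + (2 - 1*26)) = √(-458 + (2 - 26)) = √(-458 - 24) = √(-482) = I*√482 ≈ 21.954*I)
c + s(P(-16)) = I*√482 + 20/3 = 20/3 + I*√482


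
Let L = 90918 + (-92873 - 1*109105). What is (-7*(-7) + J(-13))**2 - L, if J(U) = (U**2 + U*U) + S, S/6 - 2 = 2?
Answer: 279981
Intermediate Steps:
S = 24 (S = 12 + 6*2 = 12 + 12 = 24)
L = -111060 (L = 90918 + (-92873 - 109105) = 90918 - 201978 = -111060)
J(U) = 24 + 2*U**2 (J(U) = (U**2 + U*U) + 24 = (U**2 + U**2) + 24 = 2*U**2 + 24 = 24 + 2*U**2)
(-7*(-7) + J(-13))**2 - L = (-7*(-7) + (24 + 2*(-13)**2))**2 - 1*(-111060) = (49 + (24 + 2*169))**2 + 111060 = (49 + (24 + 338))**2 + 111060 = (49 + 362)**2 + 111060 = 411**2 + 111060 = 168921 + 111060 = 279981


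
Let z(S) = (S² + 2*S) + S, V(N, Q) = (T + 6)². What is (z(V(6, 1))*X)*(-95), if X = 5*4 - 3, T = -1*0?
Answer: -2267460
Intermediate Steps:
T = 0
V(N, Q) = 36 (V(N, Q) = (0 + 6)² = 6² = 36)
X = 17 (X = 20 - 3 = 17)
z(S) = S² + 3*S
(z(V(6, 1))*X)*(-95) = ((36*(3 + 36))*17)*(-95) = ((36*39)*17)*(-95) = (1404*17)*(-95) = 23868*(-95) = -2267460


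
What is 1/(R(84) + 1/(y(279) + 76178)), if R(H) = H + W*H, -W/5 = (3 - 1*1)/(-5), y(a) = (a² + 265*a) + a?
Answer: 228233/57514717 ≈ 0.0039683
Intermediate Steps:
y(a) = a² + 266*a
W = 2 (W = -5*(3 - 1*1)/(-5) = -5*(3 - 1)*(-1)/5 = -10*(-1)/5 = -5*(-⅖) = 2)
R(H) = 3*H (R(H) = H + 2*H = 3*H)
1/(R(84) + 1/(y(279) + 76178)) = 1/(3*84 + 1/(279*(266 + 279) + 76178)) = 1/(252 + 1/(279*545 + 76178)) = 1/(252 + 1/(152055 + 76178)) = 1/(252 + 1/228233) = 1/(57514717/228233) = 228233/57514717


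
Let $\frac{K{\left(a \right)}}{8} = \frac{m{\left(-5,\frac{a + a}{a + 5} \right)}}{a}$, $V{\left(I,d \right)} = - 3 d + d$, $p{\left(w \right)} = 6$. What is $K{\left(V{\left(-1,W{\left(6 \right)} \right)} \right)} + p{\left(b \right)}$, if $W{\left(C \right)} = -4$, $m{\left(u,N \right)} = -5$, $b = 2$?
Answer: $1$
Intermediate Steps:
$V{\left(I,d \right)} = - 2 d$
$K{\left(a \right)} = - \frac{40}{a}$ ($K{\left(a \right)} = 8 \left(- \frac{5}{a}\right) = - \frac{40}{a}$)
$K{\left(V{\left(-1,W{\left(6 \right)} \right)} \right)} + p{\left(b \right)} = - \frac{40}{\left(-2\right) \left(-4\right)} + 6 = - \frac{40}{8} + 6 = \left(-40\right) \frac{1}{8} + 6 = -5 + 6 = 1$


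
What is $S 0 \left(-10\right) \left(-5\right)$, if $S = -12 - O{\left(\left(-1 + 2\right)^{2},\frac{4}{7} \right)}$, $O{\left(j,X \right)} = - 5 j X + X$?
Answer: $0$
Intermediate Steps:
$O{\left(j,X \right)} = X - 5 X j$ ($O{\left(j,X \right)} = - 5 X j + X = X - 5 X j$)
$S = - \frac{68}{7}$ ($S = -12 - \frac{4}{7} \left(1 - 5 \left(-1 + 2\right)^{2}\right) = -12 - 4 \cdot \frac{1}{7} \left(1 - 5 \cdot 1^{2}\right) = -12 - \frac{4 \left(1 - 5\right)}{7} = -12 - \frac{4}{7} \left(-4\right) = -12 - - \frac{16}{7} = -12 + \frac{16}{7} = - \frac{68}{7} \approx -9.7143$)
$S 0 \left(-10\right) \left(-5\right) = - \frac{68 \cdot 0 \left(-10\right) \left(-5\right)}{7} = - \frac{68 \cdot 0 \left(-5\right)}{7} = \left(- \frac{68}{7}\right) 0 = 0$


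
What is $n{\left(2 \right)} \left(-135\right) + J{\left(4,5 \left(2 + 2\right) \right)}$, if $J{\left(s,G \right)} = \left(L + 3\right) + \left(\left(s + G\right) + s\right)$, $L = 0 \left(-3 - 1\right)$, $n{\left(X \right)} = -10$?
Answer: $1381$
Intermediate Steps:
$L = 0$ ($L = 0 \left(-4\right) = 0$)
$J{\left(s,G \right)} = 3 + G + 2 s$ ($J{\left(s,G \right)} = \left(0 + 3\right) + \left(\left(s + G\right) + s\right) = 3 + \left(\left(G + s\right) + s\right) = 3 + \left(G + 2 s\right) = 3 + G + 2 s$)
$n{\left(2 \right)} \left(-135\right) + J{\left(4,5 \left(2 + 2\right) \right)} = \left(-10\right) \left(-135\right) + \left(3 + 5 \left(2 + 2\right) + 2 \cdot 4\right) = 1350 + \left(3 + 5 \cdot 4 + 8\right) = 1350 + \left(3 + 20 + 8\right) = 1350 + 31 = 1381$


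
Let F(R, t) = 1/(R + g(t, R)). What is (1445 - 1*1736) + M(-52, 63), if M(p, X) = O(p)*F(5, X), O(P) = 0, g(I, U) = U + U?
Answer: -291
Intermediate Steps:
g(I, U) = 2*U
F(R, t) = 1/(3*R) (F(R, t) = 1/(R + 2*R) = 1/(3*R))
M(p, X) = 0 (M(p, X) = 0*((⅓)/5) = 0*((⅓)*(⅕)) = 0*(1/15) = 0)
(1445 - 1*1736) + M(-52, 63) = (1445 - 1*1736) + 0 = (1445 - 1736) + 0 = -291 + 0 = -291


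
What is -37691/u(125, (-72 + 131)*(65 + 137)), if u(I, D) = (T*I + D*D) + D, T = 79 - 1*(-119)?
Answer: -37691/142075392 ≈ -0.00026529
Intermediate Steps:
T = 198 (T = 79 + 119 = 198)
u(I, D) = D + D² + 198*I (u(I, D) = (198*I + D*D) + D = (198*I + D²) + D = (D² + 198*I) + D = D + D² + 198*I)
-37691/u(125, (-72 + 131)*(65 + 137)) = -37691/((-72 + 131)*(65 + 137) + ((-72 + 131)*(65 + 137))² + 198*125) = -37691/(59*202 + (59*202)² + 24750) = -37691/(11918 + 11918² + 24750) = -37691/(11918 + 142038724 + 24750) = -37691/142075392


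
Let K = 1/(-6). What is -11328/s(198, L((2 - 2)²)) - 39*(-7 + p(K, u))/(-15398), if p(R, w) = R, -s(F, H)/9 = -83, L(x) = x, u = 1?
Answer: -116424887/7668204 ≈ -15.183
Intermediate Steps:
s(F, H) = 747 (s(F, H) = -9*(-83) = 747)
K = -⅙ ≈ -0.16667
-11328/s(198, L((2 - 2)²)) - 39*(-7 + p(K, u))/(-15398) = -11328/747 - 39*(-7 - ⅙)/(-15398) = -11328*1/747 - 39*(-43/6)*(-1/15398) = -3776/249 + (559/2)*(-1/15398) = -3776/249 - 559/30796 = -116424887/7668204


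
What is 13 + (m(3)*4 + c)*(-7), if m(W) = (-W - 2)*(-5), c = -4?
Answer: -659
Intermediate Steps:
m(W) = 10 + 5*W (m(W) = (-2 - W)*(-5) = 10 + 5*W)
13 + (m(3)*4 + c)*(-7) = 13 + ((10 + 5*3)*4 - 4)*(-7) = 13 + ((10 + 15)*4 - 4)*(-7) = 13 + (25*4 - 4)*(-7) = 13 + (100 - 4)*(-7) = 13 + 96*(-7) = 13 - 672 = -659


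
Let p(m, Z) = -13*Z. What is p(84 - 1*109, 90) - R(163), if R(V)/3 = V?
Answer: -1659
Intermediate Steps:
R(V) = 3*V
p(84 - 1*109, 90) - R(163) = -13*90 - 3*163 = -1170 - 1*489 = -1170 - 489 = -1659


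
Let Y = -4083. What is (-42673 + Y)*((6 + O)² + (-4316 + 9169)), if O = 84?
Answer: -605630468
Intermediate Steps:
(-42673 + Y)*((6 + O)² + (-4316 + 9169)) = (-42673 - 4083)*((6 + 84)² + (-4316 + 9169)) = -46756*(90² + 4853) = -46756*(8100 + 4853) = -46756*12953 = -605630468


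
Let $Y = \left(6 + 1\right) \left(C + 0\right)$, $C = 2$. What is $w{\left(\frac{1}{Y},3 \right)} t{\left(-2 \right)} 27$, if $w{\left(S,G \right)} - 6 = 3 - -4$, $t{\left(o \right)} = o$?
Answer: $-702$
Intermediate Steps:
$Y = 14$ ($Y = \left(6 + 1\right) \left(2 + 0\right) = 7 \cdot 2 = 14$)
$w{\left(S,G \right)} = 13$ ($w{\left(S,G \right)} = 6 + \left(3 - -4\right) = 6 + \left(3 + 4\right) = 6 + 7 = 13$)
$w{\left(\frac{1}{Y},3 \right)} t{\left(-2 \right)} 27 = 13 \left(-2\right) 27 = \left(-26\right) 27 = -702$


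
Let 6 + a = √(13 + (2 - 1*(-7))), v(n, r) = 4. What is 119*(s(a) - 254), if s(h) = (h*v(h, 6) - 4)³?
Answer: -6161106 + 1287104*√22 ≈ -1.2405e+5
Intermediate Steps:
a = -6 + √22 (a = -6 + √(13 + (2 - 1*(-7))) = -6 + √(13 + (2 + 7)) = -6 + √(13 + 9) = -6 + √22 ≈ -1.3096)
s(h) = (-4 + 4*h)³ (s(h) = (h*4 - 4)³ = (4*h - 4)³ = (-4 + 4*h)³)
119*(s(a) - 254) = 119*(64*(-1 + (-6 + √22))³ - 254) = 119*(64*(-7 + √22)³ - 254) = 119*(-254 + 64*(-7 + √22)³) = -30226 + 7616*(-7 + √22)³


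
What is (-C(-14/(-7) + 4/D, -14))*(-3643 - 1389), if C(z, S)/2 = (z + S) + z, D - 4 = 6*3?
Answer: -1066784/11 ≈ -96980.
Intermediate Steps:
D = 22 (D = 4 + 6*3 = 4 + 18 = 22)
C(z, S) = 2*S + 4*z (C(z, S) = 2*((z + S) + z) = 2*((S + z) + z) = 2*(S + 2*z) = 2*S + 4*z)
(-C(-14/(-7) + 4/D, -14))*(-3643 - 1389) = (-(2*(-14) + 4*(-14/(-7) + 4/22)))*(-3643 - 1389) = -(-28 + 4*(-14*(-⅐) + 4*(1/22)))*(-5032) = -(-28 + 4*(2 + 2/11))*(-5032) = -(-28 + 4*(24/11))*(-5032) = -(-28 + 96/11)*(-5032) = -1*(-212/11)*(-5032) = (212/11)*(-5032) = -1066784/11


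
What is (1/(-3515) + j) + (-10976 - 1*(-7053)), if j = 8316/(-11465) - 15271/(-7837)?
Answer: -247720604457717/63165397115 ≈ -3921.8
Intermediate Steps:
j = 109909523/89851205 (j = 8316*(-1/11465) - 15271*(-1/7837) = -8316/11465 + 15271/7837 = 109909523/89851205 ≈ 1.2232)
(1/(-3515) + j) + (-10976 - 1*(-7053)) = (1/(-3515) + 109909523/89851205) + (-10976 - 1*(-7053)) = (-1/3515 + 109909523/89851205) + (-10976 + 7053) = 77248424428/63165397115 - 3923 = -247720604457717/63165397115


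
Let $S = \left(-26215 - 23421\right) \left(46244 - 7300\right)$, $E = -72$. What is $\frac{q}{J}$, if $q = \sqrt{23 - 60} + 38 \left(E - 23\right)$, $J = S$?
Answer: $\frac{1805}{966512192} - \frac{i \sqrt{37}}{1933024384} \approx 1.8675 \cdot 10^{-6} - 3.1468 \cdot 10^{-9} i$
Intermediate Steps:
$S = -1933024384$ ($S = \left(-49636\right) 38944 = -1933024384$)
$J = -1933024384$
$q = -3610 + i \sqrt{37}$ ($q = \sqrt{23 - 60} + 38 \left(-72 - 23\right) = \sqrt{-37} + 38 \left(-95\right) = i \sqrt{37} - 3610 = -3610 + i \sqrt{37} \approx -3610.0 + 6.0828 i$)
$\frac{q}{J} = \frac{-3610 + i \sqrt{37}}{-1933024384} = \left(-3610 + i \sqrt{37}\right) \left(- \frac{1}{1933024384}\right) = \frac{1805}{966512192} - \frac{i \sqrt{37}}{1933024384}$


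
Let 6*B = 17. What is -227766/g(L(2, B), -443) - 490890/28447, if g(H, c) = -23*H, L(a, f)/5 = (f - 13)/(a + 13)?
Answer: -117315387906/39911141 ≈ -2939.4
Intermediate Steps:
B = 17/6 (B = (⅙)*17 = 17/6 ≈ 2.8333)
L(a, f) = 5*(-13 + f)/(13 + a) (L(a, f) = 5*((f - 13)/(a + 13)) = 5*((-13 + f)/(13 + a)) = 5*(-13 + f)/(13 + a))
-227766/g(L(2, B), -443) - 490890/28447 = -227766*(-(13 + 2)/(115*(-13 + 17/6))) - 490890/28447 = -227766/((-115*(-61)/(15*6))) - 490890*1/28447 = -227766/((-115*(-61)/(15*6))) - 490890/28447 = -227766/((-23*(-61/18))) - 490890/28447 = -227766/1403/18 - 490890/28447 = -227766*18/1403 - 490890/28447 = -4099788/1403 - 490890/28447 = -117315387906/39911141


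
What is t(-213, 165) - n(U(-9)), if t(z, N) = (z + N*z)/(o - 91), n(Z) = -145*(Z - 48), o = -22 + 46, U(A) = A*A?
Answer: 355953/67 ≈ 5312.7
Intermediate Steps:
U(A) = A²
o = 24
n(Z) = 6960 - 145*Z (n(Z) = -145*(-48 + Z) = 6960 - 145*Z)
t(z, N) = -z/67 - N*z/67 (t(z, N) = (z + N*z)/(24 - 91) = (z + N*z)/(-67) = (z + N*z)*(-1/67) = -z/67 - N*z/67)
t(-213, 165) - n(U(-9)) = -1/67*(-213)*(1 + 165) - (6960 - 145*(-9)²) = -1/67*(-213)*166 - (6960 - 145*81) = 35358/67 - (6960 - 11745) = 35358/67 - 1*(-4785) = 35358/67 + 4785 = 355953/67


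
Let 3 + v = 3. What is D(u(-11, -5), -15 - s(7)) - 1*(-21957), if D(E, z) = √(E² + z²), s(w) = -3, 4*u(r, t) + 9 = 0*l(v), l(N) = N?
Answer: 21957 + 3*√265/4 ≈ 21969.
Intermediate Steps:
v = 0 (v = -3 + 3 = 0)
u(r, t) = -9/4 (u(r, t) = -9/4 + (0*0)/4 = -9/4 + (¼)*0 = -9/4 + 0 = -9/4)
D(u(-11, -5), -15 - s(7)) - 1*(-21957) = √((-9/4)² + (-15 - 1*(-3))²) - 1*(-21957) = √(81/16 + (-15 + 3)²) + 21957 = √(81/16 + (-12)²) + 21957 = √(81/16 + 144) + 21957 = √(2385/16) + 21957 = 3*√265/4 + 21957 = 21957 + 3*√265/4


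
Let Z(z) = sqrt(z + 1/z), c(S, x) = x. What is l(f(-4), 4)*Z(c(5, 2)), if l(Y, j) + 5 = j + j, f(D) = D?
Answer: 3*sqrt(10)/2 ≈ 4.7434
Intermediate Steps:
l(Y, j) = -5 + 2*j (l(Y, j) = -5 + (j + j) = -5 + 2*j)
Z(z) = sqrt(z + 1/z)
l(f(-4), 4)*Z(c(5, 2)) = (-5 + 2*4)*sqrt(2 + 1/2) = (-5 + 8)*sqrt(2 + 1/2) = 3*sqrt(5/2) = 3*(sqrt(10)/2) = 3*sqrt(10)/2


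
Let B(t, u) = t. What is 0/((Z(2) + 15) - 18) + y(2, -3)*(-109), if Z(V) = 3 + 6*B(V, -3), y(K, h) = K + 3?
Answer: -545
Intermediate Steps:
y(K, h) = 3 + K
Z(V) = 3 + 6*V
0/((Z(2) + 15) - 18) + y(2, -3)*(-109) = 0/(((3 + 6*2) + 15) - 18) + (3 + 2)*(-109) = 0/(((3 + 12) + 15) - 18) + 5*(-109) = 0/((15 + 15) - 18) - 545 = 0/(30 - 18) - 545 = 0/12 - 545 = (1/12)*0 - 545 = 0 - 545 = -545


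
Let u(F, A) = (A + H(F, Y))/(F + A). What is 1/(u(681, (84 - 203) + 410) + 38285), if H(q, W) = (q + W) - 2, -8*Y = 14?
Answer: 1296/49618651 ≈ 2.6119e-5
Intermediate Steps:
Y = -7/4 (Y = -1/8*14 = -7/4 ≈ -1.7500)
H(q, W) = -2 + W + q (H(q, W) = (W + q) - 2 = -2 + W + q)
u(F, A) = (-15/4 + A + F)/(A + F) (u(F, A) = (A + (-2 - 7/4 + F))/(F + A) = (A + (-15/4 + F))/(A + F) = (-15/4 + A + F)/(A + F))
1/(u(681, (84 - 203) + 410) + 38285) = 1/((-15/4 + ((84 - 203) + 410) + 681)/(((84 - 203) + 410) + 681) + 38285) = 1/((-15/4 + (-119 + 410) + 681)/((-119 + 410) + 681) + 38285) = 1/((-15/4 + 291 + 681)/(291 + 681) + 38285) = 1/((3873/4)/972 + 38285) = 1/((1/972)*(3873/4) + 38285) = 1/(1291/1296 + 38285) = 1/(49618651/1296) = 1296/49618651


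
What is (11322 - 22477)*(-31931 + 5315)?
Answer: 296901480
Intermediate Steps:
(11322 - 22477)*(-31931 + 5315) = -11155*(-26616) = 296901480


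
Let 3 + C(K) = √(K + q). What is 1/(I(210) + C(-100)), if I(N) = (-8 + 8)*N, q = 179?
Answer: 3/70 + √79/70 ≈ 0.16983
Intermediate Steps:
I(N) = 0 (I(N) = 0*N = 0)
C(K) = -3 + √(179 + K) (C(K) = -3 + √(K + 179) = -3 + √(179 + K))
1/(I(210) + C(-100)) = 1/(0 + (-3 + √(179 - 100))) = 1/(0 + (-3 + √79)) = 1/(-3 + √79)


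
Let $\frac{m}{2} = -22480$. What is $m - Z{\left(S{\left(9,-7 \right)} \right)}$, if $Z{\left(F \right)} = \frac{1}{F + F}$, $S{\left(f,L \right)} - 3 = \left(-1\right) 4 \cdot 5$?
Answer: $- \frac{1528639}{34} \approx -44960.0$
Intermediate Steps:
$S{\left(f,L \right)} = -17$ ($S{\left(f,L \right)} = 3 + \left(-1\right) 4 \cdot 5 = 3 - 20 = -17$)
$m = -44960$ ($m = 2 \left(-22480\right) = -44960$)
$Z{\left(F \right)} = \frac{1}{2 F}$
$m - Z{\left(S{\left(9,-7 \right)} \right)} = -44960 - \frac{1}{2 \left(-17\right)} = -44960 - \frac{1}{2} \left(- \frac{1}{17}\right) = -44960 - - \frac{1}{34} = -44960 + \frac{1}{34} = - \frac{1528639}{34}$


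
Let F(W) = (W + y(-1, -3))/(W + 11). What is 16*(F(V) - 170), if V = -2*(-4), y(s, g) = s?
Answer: -51568/19 ≈ -2714.1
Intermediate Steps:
V = 8
F(W) = (-1 + W)/(11 + W) (F(W) = (W - 1)/(W + 11) = (-1 + W)/(11 + W))
16*(F(V) - 170) = 16*((-1 + 8)/(11 + 8) - 170) = 16*(7/19 - 170) = 16*(-3223/19) = -51568/19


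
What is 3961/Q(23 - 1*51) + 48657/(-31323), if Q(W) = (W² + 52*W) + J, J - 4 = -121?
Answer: -54153592/8237949 ≈ -6.5737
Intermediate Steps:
J = -117 (J = 4 - 121 = -117)
Q(W) = -117 + W² + 52*W (Q(W) = (W² + 52*W) - 117 = -117 + W² + 52*W)
3961/Q(23 - 1*51) + 48657/(-31323) = 3961/(-117 + (23 - 1*51)² + 52*(23 - 1*51)) + 48657/(-31323) = 3961/(-117 + (23 - 51)² + 52*(23 - 51)) + 48657*(-1/31323) = 3961/(-117 + (-28)² + 52*(-28)) - 16219/10441 = 3961/(-117 + 784 - 1456) - 16219/10441 = 3961/(-789) - 16219/10441 = 3961*(-1/789) - 16219/10441 = -3961/789 - 16219/10441 = -54153592/8237949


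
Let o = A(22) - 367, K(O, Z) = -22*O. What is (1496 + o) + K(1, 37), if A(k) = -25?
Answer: 1082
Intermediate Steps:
o = -392 (o = -25 - 367 = -392)
(1496 + o) + K(1, 37) = (1496 - 392) - 22*1 = 1104 - 22 = 1082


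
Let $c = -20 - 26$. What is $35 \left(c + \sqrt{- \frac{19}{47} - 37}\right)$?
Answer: $-1610 + \frac{35 i \sqrt{82626}}{47} \approx -1610.0 + 214.06 i$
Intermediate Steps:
$c = -46$
$35 \left(c + \sqrt{- \frac{19}{47} - 37}\right) = 35 \left(-46 + \sqrt{- \frac{19}{47} - 37}\right) = 35 \left(-46 + \sqrt{- \frac{1758}{47}}\right) = 35 \left(-46 + \frac{i \sqrt{82626}}{47}\right) = -1610 + \frac{35 i \sqrt{82626}}{47}$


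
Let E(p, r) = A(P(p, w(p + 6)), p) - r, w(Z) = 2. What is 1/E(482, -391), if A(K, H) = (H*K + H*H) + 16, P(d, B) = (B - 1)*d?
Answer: 1/465055 ≈ 2.1503e-6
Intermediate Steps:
P(d, B) = d*(-1 + B) (P(d, B) = (-1 + B)*d = d*(-1 + B))
A(K, H) = 16 + H² + H*K (A(K, H) = (H*K + H²) + 16 = (H² + H*K) + 16 = 16 + H² + H*K)
E(p, r) = 16 - r + 2*p² (E(p, r) = (16 + p² + p*(p*(-1 + 2))) - r = (16 + p² + p*(p*1)) - r = (16 + p² + p*p) - r = (16 + p² + p²) - r = (16 + 2*p²) - r = 16 - r + 2*p²)
1/E(482, -391) = 1/(16 - 1*(-391) + 2*482²) = 1/(16 + 391 + 2*232324) = 1/(16 + 391 + 464648) = 1/465055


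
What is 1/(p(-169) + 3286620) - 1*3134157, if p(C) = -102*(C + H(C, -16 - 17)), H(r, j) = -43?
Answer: -10368556090307/3308244 ≈ -3.1342e+6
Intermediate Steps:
p(C) = 4386 - 102*C (p(C) = -102*(C - 43) = -102*(-43 + C) = 4386 - 102*C)
1/(p(-169) + 3286620) - 1*3134157 = 1/((4386 - 102*(-169)) + 3286620) - 1*3134157 = 1/((4386 + 17238) + 3286620) - 3134157 = 1/(21624 + 3286620) - 3134157 = 1/3308244 - 3134157 = -10368556090307/3308244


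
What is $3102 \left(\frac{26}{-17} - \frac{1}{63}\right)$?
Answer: $- \frac{1711270}{357} \approx -4793.5$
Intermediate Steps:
$3102 \left(\frac{26}{-17} - \frac{1}{63}\right) = 3102 \left(26 \left(- \frac{1}{17}\right) - \frac{1}{63}\right) = 3102 \left(- \frac{26}{17} - \frac{1}{63}\right) = 3102 \left(- \frac{1655}{1071}\right) = - \frac{1711270}{357}$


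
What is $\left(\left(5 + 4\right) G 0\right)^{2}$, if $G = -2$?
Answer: $0$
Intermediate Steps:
$\left(\left(5 + 4\right) G 0\right)^{2} = \left(\left(5 + 4\right) \left(\left(-2\right) 0\right)\right)^{2} = \left(9 \cdot 0\right)^{2} = 0^{2} = 0$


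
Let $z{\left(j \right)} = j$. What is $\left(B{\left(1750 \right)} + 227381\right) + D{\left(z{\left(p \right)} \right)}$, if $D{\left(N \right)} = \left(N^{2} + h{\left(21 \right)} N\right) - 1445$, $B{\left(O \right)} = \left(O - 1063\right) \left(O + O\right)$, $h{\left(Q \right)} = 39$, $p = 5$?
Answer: $2630656$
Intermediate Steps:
$B{\left(O \right)} = 2 O \left(-1063 + O\right)$ ($B{\left(O \right)} = \left(-1063 + O\right) 2 O = 2 O \left(-1063 + O\right)$)
$D{\left(N \right)} = -1445 + N^{2} + 39 N$ ($D{\left(N \right)} = \left(N^{2} + 39 N\right) - 1445 = -1445 + N^{2} + 39 N$)
$\left(B{\left(1750 \right)} + 227381\right) + D{\left(z{\left(p \right)} \right)} = \left(2 \cdot 1750 \left(-1063 + 1750\right) + 227381\right) + \left(-1445 + 5^{2} + 39 \cdot 5\right) = \left(2 \cdot 1750 \cdot 687 + 227381\right) + \left(-1445 + 25 + 195\right) = \left(2404500 + 227381\right) - 1225 = 2631881 - 1225 = 2630656$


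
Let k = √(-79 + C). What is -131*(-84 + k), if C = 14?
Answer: 11004 - 131*I*√65 ≈ 11004.0 - 1056.2*I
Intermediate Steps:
k = I*√65 (k = √(-79 + 14) = √(-65) = I*√65 ≈ 8.0623*I)
-131*(-84 + k) = -131*(-84 + I*√65) = 11004 - 131*I*√65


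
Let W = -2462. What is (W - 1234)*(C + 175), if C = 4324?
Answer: -16628304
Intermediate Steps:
(W - 1234)*(C + 175) = (-2462 - 1234)*(4324 + 175) = -3696*4499 = -16628304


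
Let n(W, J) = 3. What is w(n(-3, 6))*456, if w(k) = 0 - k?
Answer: -1368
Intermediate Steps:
w(k) = -k
w(n(-3, 6))*456 = -1*3*456 = -3*456 = -1368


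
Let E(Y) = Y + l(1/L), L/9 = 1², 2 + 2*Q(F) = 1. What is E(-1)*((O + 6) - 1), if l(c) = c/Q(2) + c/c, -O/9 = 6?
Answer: 98/9 ≈ 10.889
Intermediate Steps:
Q(F) = -½ (Q(F) = -1 + (½)*1 = -1 + ½ = -½)
O = -54 (O = -9*6 = -54)
L = 9 (L = 9*1² = 9*1 = 9)
l(c) = 1 - 2*c (l(c) = c/(-½) + c/c = c*(-2) + 1 = -2*c + 1 = 1 - 2*c)
E(Y) = 7/9 + Y (E(Y) = Y + (1 - 2/9) = Y + 7/9 = 7/9 + Y)
E(-1)*((O + 6) - 1) = (7/9 - 1)*((-54 + 6) - 1) = -2*(-48 - 1)/9 = -2/9*(-49) = 98/9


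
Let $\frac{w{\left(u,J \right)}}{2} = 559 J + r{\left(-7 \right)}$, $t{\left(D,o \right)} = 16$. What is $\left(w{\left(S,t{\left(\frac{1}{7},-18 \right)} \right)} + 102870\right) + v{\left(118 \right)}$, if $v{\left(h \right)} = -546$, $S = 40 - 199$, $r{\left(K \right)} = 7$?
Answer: $120226$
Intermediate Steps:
$S = -159$
$w{\left(u,J \right)} = 14 + 1118 J$ ($w{\left(u,J \right)} = 2 \left(559 J + 7\right) = 2 \left(7 + 559 J\right) = 14 + 1118 J$)
$\left(w{\left(S,t{\left(\frac{1}{7},-18 \right)} \right)} + 102870\right) + v{\left(118 \right)} = \left(\left(14 + 1118 \cdot 16\right) + 102870\right) - 546 = \left(\left(14 + 17888\right) + 102870\right) - 546 = \left(17902 + 102870\right) - 546 = 120772 - 546 = 120226$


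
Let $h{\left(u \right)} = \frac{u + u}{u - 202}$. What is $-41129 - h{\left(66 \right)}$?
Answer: $- \frac{1398353}{34} \approx -41128.0$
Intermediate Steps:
$h{\left(u \right)} = \frac{2 u}{-202 + u}$
$-41129 - h{\left(66 \right)} = -41129 - 2 \cdot 66 \frac{1}{-202 + 66} = -41129 - 2 \cdot 66 \frac{1}{-136} = -41129 - 2 \cdot 66 \left(- \frac{1}{136}\right) = -41129 - - \frac{33}{34} = -41129 + \frac{33}{34} = - \frac{1398353}{34}$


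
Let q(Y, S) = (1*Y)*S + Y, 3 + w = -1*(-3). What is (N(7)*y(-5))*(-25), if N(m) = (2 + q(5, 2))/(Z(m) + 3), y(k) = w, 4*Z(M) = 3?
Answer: 0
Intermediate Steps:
w = 0 (w = -3 - 1*(-3) = -3 + 3 = 0)
Z(M) = 3/4 (Z(M) = (1/4)*3 = 3/4)
q(Y, S) = Y + S*Y (q(Y, S) = Y*S + Y = S*Y + Y = Y + S*Y)
y(k) = 0
N(m) = 68/15 (N(m) = (2 + 5*(1 + 2))/(3/4 + 3) = (2 + 5*3)/(15/4) = (2 + 15)*(4/15) = 17*(4/15) = 68/15)
(N(7)*y(-5))*(-25) = ((68/15)*0)*(-25) = 0*(-25) = 0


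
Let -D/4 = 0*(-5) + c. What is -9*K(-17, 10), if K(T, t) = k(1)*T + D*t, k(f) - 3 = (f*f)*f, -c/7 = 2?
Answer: -4428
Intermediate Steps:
c = -14 (c = -7*2 = -14)
k(f) = 3 + f³ (k(f) = 3 + (f*f)*f = 3 + f²*f = 3 + f³)
D = 56 (D = -4*(0*(-5) - 14) = -4*(0 - 14) = -4*(-14) = 56)
K(T, t) = 4*T + 56*t (K(T, t) = (3 + 1³)*T + 56*t = (3 + 1)*T + 56*t = 4*T + 56*t)
-9*K(-17, 10) = -9*(4*(-17) + 56*10) = -9*(-68 + 560) = -9*492 = -4428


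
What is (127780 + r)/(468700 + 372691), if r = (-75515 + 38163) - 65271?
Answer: 25157/841391 ≈ 0.029899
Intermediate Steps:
r = -102623 (r = -37352 - 65271 = -102623)
(127780 + r)/(468700 + 372691) = (127780 - 102623)/(468700 + 372691) = 25157/841391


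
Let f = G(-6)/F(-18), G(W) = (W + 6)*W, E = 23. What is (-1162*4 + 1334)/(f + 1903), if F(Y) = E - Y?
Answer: -3314/1903 ≈ -1.7415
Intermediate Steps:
F(Y) = 23 - Y
G(W) = W*(6 + W) (G(W) = (6 + W)*W = W*(6 + W))
f = 0 (f = (-6*(6 - 6))/(23 - 1*(-18)) = (-6*0)/(23 + 18) = 0/41 = 0*(1/41) = 0)
(-1162*4 + 1334)/(f + 1903) = (-1162*4 + 1334)/(0 + 1903) = (-4648 + 1334)/1903 = -3314*1/1903 = -3314/1903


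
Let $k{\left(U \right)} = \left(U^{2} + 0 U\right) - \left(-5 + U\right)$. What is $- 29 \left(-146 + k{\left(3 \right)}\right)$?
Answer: $3915$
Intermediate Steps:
$k{\left(U \right)} = 5 + U^{2} - U$ ($k{\left(U \right)} = \left(U^{2} + 0\right) - \left(-5 + U\right) = U^{2} - \left(-5 + U\right) = 5 + U^{2} - U$)
$- 29 \left(-146 + k{\left(3 \right)}\right) = - 29 \left(-146 + \left(5 + 3^{2} - 3\right)\right) = - 29 \left(-146 + \left(5 + 9 - 3\right)\right) = - 29 \left(-146 + 11\right) = \left(-29\right) \left(-135\right) = 3915$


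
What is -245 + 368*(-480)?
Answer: -176885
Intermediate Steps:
-245 + 368*(-480) = -245 - 176640 = -176885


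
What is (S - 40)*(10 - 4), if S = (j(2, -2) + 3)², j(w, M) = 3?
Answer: -24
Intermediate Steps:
S = 36 (S = (3 + 3)² = 6² = 36)
(S - 40)*(10 - 4) = (36 - 40)*(10 - 4) = -4*(10 - 1*4) = -4*(10 - 4) = -4*6 = -24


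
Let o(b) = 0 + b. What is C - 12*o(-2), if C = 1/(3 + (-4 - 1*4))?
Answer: 119/5 ≈ 23.800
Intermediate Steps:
o(b) = b
C = -⅕ (C = 1/(3 + (-4 - 4)) = 1/(3 - 8) = 1/(-5) = -⅕ ≈ -0.20000)
C - 12*o(-2) = -⅕ - 12*(-2) = -⅕ + 24 = 119/5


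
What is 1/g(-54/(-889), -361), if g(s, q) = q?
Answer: -1/361 ≈ -0.0027701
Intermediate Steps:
1/g(-54/(-889), -361) = 1/(-361) = -1/361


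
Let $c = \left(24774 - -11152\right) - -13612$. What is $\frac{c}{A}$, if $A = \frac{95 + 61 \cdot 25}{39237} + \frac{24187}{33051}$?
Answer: $\frac{21413990848602}{334189313} \approx 64077.0$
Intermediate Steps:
$c = 49538$ ($c = \left(24774 + 11152\right) + 13612 = 35926 + 13612 = 49538$)
$A = \frac{334189313}{432274029}$ ($A = \left(95 + 1525\right) \frac{1}{39237} + 24187 \cdot \frac{1}{33051} = 1620 \cdot \frac{1}{39237} + \frac{24187}{33051} = \frac{540}{13079} + \frac{24187}{33051} = \frac{334189313}{432274029} \approx 0.7731$)
$\frac{c}{A} = \frac{49538}{\frac{334189313}{432274029}} = 49538 \cdot \frac{432274029}{334189313} = \frac{21413990848602}{334189313}$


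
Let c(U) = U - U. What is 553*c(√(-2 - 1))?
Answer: 0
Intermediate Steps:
c(U) = 0
553*c(√(-2 - 1)) = 553*0 = 0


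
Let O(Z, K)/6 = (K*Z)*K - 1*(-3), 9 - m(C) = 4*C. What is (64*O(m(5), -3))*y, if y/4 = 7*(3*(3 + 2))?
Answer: -15482880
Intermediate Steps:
m(C) = 9 - 4*C
y = 420 (y = 4*(7*(3*(3 + 2))) = 4*(7*(3*5)) = 4*(7*15) = 4*105 = 420)
O(Z, K) = 18 + 6*Z*K**2 (O(Z, K) = 6*((K*Z)*K - 1*(-3)) = 6*(Z*K**2 + 3) = 6*(3 + Z*K**2) = 18 + 6*Z*K**2)
(64*O(m(5), -3))*y = (64*(18 + 6*(9 - 4*5)*(-3)**2))*420 = (64*(18 + 6*(9 - 20)*9))*420 = (64*(18 + 6*(-11)*9))*420 = (64*(18 - 594))*420 = (64*(-576))*420 = -36864*420 = -15482880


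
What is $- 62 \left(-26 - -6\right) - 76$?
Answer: $1164$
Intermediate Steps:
$- 62 \left(-26 - -6\right) - 76 = - 62 \left(-26 + 6\right) - 76 = \left(-62\right) \left(-20\right) - 76 = 1240 - 76 = 1164$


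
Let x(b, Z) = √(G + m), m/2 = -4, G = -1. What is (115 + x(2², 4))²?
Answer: 13216 + 690*I ≈ 13216.0 + 690.0*I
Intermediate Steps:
m = -8 (m = 2*(-4) = -8)
x(b, Z) = 3*I (x(b, Z) = √(-1 - 8) = √(-9) = 3*I)
(115 + x(2², 4))² = (115 + 3*I)²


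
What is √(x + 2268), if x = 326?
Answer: √2594 ≈ 50.931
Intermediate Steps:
√(x + 2268) = √(326 + 2268) = √2594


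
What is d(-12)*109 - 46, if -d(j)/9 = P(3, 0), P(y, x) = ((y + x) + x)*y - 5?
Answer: -3970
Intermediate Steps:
P(y, x) = -5 + y*(y + 2*x) (P(y, x) = ((x + y) + x)*y - 5 = (y + 2*x)*y - 5 = y*(y + 2*x) - 5 = -5 + y*(y + 2*x))
d(j) = -36 (d(j) = -9*(-5 + 3**2 + 2*0*3) = -9*(-5 + 9 + 0) = -9*4 = -36)
d(-12)*109 - 46 = -36*109 - 46 = -3924 - 46 = -3970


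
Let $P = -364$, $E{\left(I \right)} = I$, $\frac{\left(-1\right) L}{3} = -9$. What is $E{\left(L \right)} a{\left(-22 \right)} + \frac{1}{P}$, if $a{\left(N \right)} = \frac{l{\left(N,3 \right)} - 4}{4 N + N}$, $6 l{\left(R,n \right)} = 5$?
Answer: $\frac{7753}{10010} \approx 0.77453$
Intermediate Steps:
$L = 27$ ($L = \left(-3\right) \left(-9\right) = 27$)
$l{\left(R,n \right)} = \frac{5}{6}$ ($l{\left(R,n \right)} = \frac{1}{6} \cdot 5 = \frac{5}{6}$)
$a{\left(N \right)} = - \frac{19}{30 N}$ ($a{\left(N \right)} = \frac{\frac{5}{6} - 4}{4 N + N} = - \frac{19}{6 \cdot 5 N} = - \frac{19 \frac{1}{5 N}}{6} = - \frac{19}{30 N}$)
$E{\left(L \right)} a{\left(-22 \right)} + \frac{1}{P} = 27 \left(- \frac{19}{30 \left(-22\right)}\right) + \frac{1}{-364} = 27 \left(\left(- \frac{19}{30}\right) \left(- \frac{1}{22}\right)\right) - \frac{1}{364} = 27 \cdot \frac{19}{660} - \frac{1}{364} = \frac{171}{220} - \frac{1}{364} = \frac{7753}{10010}$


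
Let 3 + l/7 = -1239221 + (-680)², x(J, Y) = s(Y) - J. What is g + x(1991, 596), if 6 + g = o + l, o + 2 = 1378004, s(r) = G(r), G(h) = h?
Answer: -4061167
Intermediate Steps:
s(r) = r
o = 1378002 (o = -2 + 1378004 = 1378002)
x(J, Y) = Y - J
l = -5437768 (l = -21 + 7*(-1239221 + (-680)²) = -21 + 7*(-1239221 + 462400) = -21 + 7*(-776821) = -21 - 5437747 = -5437768)
g = -4059772 (g = -6 + (1378002 - 5437768) = -6 - 4059766 = -4059772)
g + x(1991, 596) = -4059772 + (596 - 1*1991) = -4059772 + (596 - 1991) = -4059772 - 1395 = -4061167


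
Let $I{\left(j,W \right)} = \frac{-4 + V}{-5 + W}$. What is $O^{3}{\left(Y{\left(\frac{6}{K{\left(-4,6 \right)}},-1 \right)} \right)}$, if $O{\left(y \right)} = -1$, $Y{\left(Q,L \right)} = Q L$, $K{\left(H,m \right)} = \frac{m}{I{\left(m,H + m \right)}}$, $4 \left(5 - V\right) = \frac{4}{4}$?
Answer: $-1$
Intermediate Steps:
$V = \frac{19}{4}$ ($V = 5 - \frac{4 \cdot \frac{1}{4}}{4} = 5 - \frac{1}{4} = \frac{19}{4} \approx 4.75$)
$I{\left(j,W \right)} = \frac{3}{4 \left(-5 + W\right)}$ ($I{\left(j,W \right)} = \frac{-4 + \frac{19}{4}}{-5 + W} = \frac{3}{4 \left(-5 + W\right)}$)
$K{\left(H,m \right)} = m \left(- \frac{20}{3} + \frac{4 H}{3} + \frac{4 m}{3}\right)$ ($K{\left(H,m \right)} = \frac{m}{\frac{3}{4} \frac{1}{-5 + \left(H + m\right)}} = \frac{m}{\frac{3}{4} \frac{1}{-5 + H + m}} = m \left(- \frac{20}{3} + \frac{4 H}{3} + \frac{4 m}{3}\right)$)
$Y{\left(Q,L \right)} = L Q$
$O^{3}{\left(Y{\left(\frac{6}{K{\left(-4,6 \right)}},-1 \right)} \right)} = \left(-1\right)^{3} = -1$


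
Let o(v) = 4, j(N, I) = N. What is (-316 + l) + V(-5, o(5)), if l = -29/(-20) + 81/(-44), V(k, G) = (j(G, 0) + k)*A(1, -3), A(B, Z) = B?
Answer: -34913/110 ≈ -317.39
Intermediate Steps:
V(k, G) = G + k (V(k, G) = (G + k)*1 = G + k)
l = -43/110 (l = -29*(-1/20) + 81*(-1/44) = 29/20 - 81/44 = -43/110 ≈ -0.39091)
(-316 + l) + V(-5, o(5)) = (-316 - 43/110) + (4 - 5) = -34803/110 - 1 = -34913/110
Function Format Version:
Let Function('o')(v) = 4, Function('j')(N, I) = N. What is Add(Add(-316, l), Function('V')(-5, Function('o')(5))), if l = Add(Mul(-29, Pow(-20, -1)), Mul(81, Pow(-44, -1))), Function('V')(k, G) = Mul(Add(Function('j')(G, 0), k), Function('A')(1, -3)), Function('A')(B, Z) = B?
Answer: Rational(-34913, 110) ≈ -317.39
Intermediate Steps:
Function('V')(k, G) = Add(G, k) (Function('V')(k, G) = Mul(Add(G, k), 1) = Add(G, k))
l = Rational(-43, 110) (l = Add(Mul(-29, Rational(-1, 20)), Mul(81, Rational(-1, 44))) = Add(Rational(29, 20), Rational(-81, 44)) = Rational(-43, 110) ≈ -0.39091)
Add(Add(-316, l), Function('V')(-5, Function('o')(5))) = Add(Add(-316, Rational(-43, 110)), Add(4, -5)) = Add(Rational(-34803, 110), -1) = Rational(-34913, 110)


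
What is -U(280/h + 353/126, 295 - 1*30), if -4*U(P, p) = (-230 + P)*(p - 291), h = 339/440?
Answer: -25214137/28476 ≈ -885.45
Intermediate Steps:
h = 339/440 (h = 339*(1/440) = 339/440 ≈ 0.77045)
U(P, p) = -(-291 + p)*(-230 + P)/4 (U(P, p) = -(-230 + P)*(p - 291)/4 = -(-230 + P)*(-291 + p)/4 = -(-291 + p)*(-230 + P)/4)
-U(280/h + 353/126, 295 - 1*30) = -(-33465/2 + 115*(295 - 1*30)/2 + 291*(280/(339/440) + 353/126)/4 - (280/(339/440) + 353/126)*(295 - 1*30)/4) = -(-33465/2 + 115*(295 - 30)/2 + 291*(280*(440/339) + 353*(1/126))/4 - (280*(440/339) + 353*(1/126))*(295 - 30)/4) = -(-33465/2 + (115/2)*265 + 291*(123200/339 + 353/126)/4 - 1/4*(123200/339 + 353/126)*265) = -(-33465/2 + 30475/2 + (291/4)*(5214289/14238) - 1/4*5214289/14238*265) = -(-33465/2 + 30475/2 + 505786033/18984 - 1381786585/56952) = -1*25214137/28476 = -25214137/28476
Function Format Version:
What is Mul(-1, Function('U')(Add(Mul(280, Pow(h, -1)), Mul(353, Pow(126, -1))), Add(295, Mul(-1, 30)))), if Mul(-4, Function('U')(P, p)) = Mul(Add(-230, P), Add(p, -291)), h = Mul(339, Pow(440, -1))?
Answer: Rational(-25214137, 28476) ≈ -885.45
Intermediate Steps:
h = Rational(339, 440) (h = Mul(339, Rational(1, 440)) = Rational(339, 440) ≈ 0.77045)
Function('U')(P, p) = Mul(Rational(-1, 4), Add(-291, p), Add(-230, P)) (Function('U')(P, p) = Mul(Rational(-1, 4), Mul(Add(-230, P), Add(p, -291))) = Mul(Rational(-1, 4), Mul(Add(-230, P), Add(-291, p))) = Mul(Rational(-1, 4), Mul(Add(-291, p), Add(-230, P))) = Mul(Rational(-1, 4), Add(-291, p), Add(-230, P)))
Mul(-1, Function('U')(Add(Mul(280, Pow(h, -1)), Mul(353, Pow(126, -1))), Add(295, Mul(-1, 30)))) = Mul(-1, Add(Rational(-33465, 2), Mul(Rational(115, 2), Add(295, Mul(-1, 30))), Mul(Rational(291, 4), Add(Mul(280, Pow(Rational(339, 440), -1)), Mul(353, Pow(126, -1)))), Mul(Rational(-1, 4), Add(Mul(280, Pow(Rational(339, 440), -1)), Mul(353, Pow(126, -1))), Add(295, Mul(-1, 30))))) = Mul(-1, Add(Rational(-33465, 2), Mul(Rational(115, 2), Add(295, -30)), Mul(Rational(291, 4), Add(Mul(280, Rational(440, 339)), Mul(353, Rational(1, 126)))), Mul(Rational(-1, 4), Add(Mul(280, Rational(440, 339)), Mul(353, Rational(1, 126))), Add(295, -30)))) = Mul(-1, Add(Rational(-33465, 2), Mul(Rational(115, 2), 265), Mul(Rational(291, 4), Add(Rational(123200, 339), Rational(353, 126))), Mul(Rational(-1, 4), Add(Rational(123200, 339), Rational(353, 126)), 265))) = Mul(-1, Add(Rational(-33465, 2), Rational(30475, 2), Mul(Rational(291, 4), Rational(5214289, 14238)), Mul(Rational(-1, 4), Rational(5214289, 14238), 265))) = Mul(-1, Add(Rational(-33465, 2), Rational(30475, 2), Rational(505786033, 18984), Rational(-1381786585, 56952))) = Mul(-1, Rational(25214137, 28476)) = Rational(-25214137, 28476)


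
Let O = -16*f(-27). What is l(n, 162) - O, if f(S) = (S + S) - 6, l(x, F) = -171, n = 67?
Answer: -1131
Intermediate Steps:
f(S) = -6 + 2*S (f(S) = 2*S - 6 = -6 + 2*S)
O = 960 (O = -16*(-6 + 2*(-27)) = -16*(-6 - 54) = -16*(-60) = 960)
l(n, 162) - O = -171 - 1*960 = -171 - 960 = -1131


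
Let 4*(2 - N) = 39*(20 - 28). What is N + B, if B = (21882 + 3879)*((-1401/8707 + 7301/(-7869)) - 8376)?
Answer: -4928587903815828/22838461 ≈ -2.1580e+8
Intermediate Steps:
B = -4928589730892708/22838461 (B = 25761*((-1401*1/8707 + 7301*(-1/7869)) - 8376) = 25761*((-1401/8707 - 7301/7869) - 8376) = 25761*(-74594276/68515383 - 8376) = 25761*(-573959442284/68515383) = -4928589730892708/22838461 ≈ -2.1580e+8)
N = 80 (N = 2 - 39*(20 - 28)/4 = 2 - 39*(-8)/4 = 2 - ¼*(-312) = 2 + 78 = 80)
N + B = 80 - 4928589730892708/22838461 = -4928587903815828/22838461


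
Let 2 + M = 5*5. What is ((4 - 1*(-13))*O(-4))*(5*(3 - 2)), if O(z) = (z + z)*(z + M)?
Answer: -12920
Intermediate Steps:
M = 23 (M = -2 + 5*5 = -2 + 25 = 23)
O(z) = 2*z*(23 + z) (O(z) = (z + z)*(z + 23) = (2*z)*(23 + z) = 2*z*(23 + z))
((4 - 1*(-13))*O(-4))*(5*(3 - 2)) = ((4 - 1*(-13))*(2*(-4)*(23 - 4)))*(5*(3 - 2)) = ((4 + 13)*(2*(-4)*19))*(5*1) = (17*(-152))*5 = -2584*5 = -12920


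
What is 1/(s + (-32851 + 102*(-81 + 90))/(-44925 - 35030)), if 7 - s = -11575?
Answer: 79955/926070743 ≈ 8.6338e-5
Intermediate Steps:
s = 11582 (s = 7 - 1*(-11575) = 7 + 11575 = 11582)
1/(s + (-32851 + 102*(-81 + 90))/(-44925 - 35030)) = 1/(11582 + (-32851 + 102*(-81 + 90))/(-44925 - 35030)) = 1/(11582 + (-32851 + 102*9)/(-79955)) = 1/(11582 + (-32851 + 918)*(-1/79955)) = 1/(11582 - 31933*(-1/79955)) = 1/(11582 + 31933/79955) = 1/(926070743/79955) = 79955/926070743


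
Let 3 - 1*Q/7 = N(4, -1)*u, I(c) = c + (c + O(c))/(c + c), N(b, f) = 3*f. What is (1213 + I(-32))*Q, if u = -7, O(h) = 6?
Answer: -2381715/16 ≈ -1.4886e+5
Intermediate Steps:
I(c) = c + (6 + c)/(2*c) (I(c) = c + (c + 6)/(c + c) = c + (6 + c)/((2*c)) = c + (6 + c)*(1/(2*c)) = c + (6 + c)/(2*c))
Q = -126 (Q = 21 - 7*3*(-1)*(-7) = 21 - (-21)*(-7) = 21 - 7*21 = 21 - 147 = -126)
(1213 + I(-32))*Q = (1213 + (½ - 32 + 3/(-32)))*(-126) = (1213 + (½ - 32 + 3*(-1/32)))*(-126) = (1213 + (½ - 32 - 3/32))*(-126) = (1213 - 1011/32)*(-126) = (37805/32)*(-126) = -2381715/16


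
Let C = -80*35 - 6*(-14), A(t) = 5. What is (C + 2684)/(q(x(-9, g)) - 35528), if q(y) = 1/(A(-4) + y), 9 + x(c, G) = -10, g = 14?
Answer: 448/497393 ≈ 0.00090070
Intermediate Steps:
x(c, G) = -19 (x(c, G) = -9 - 10 = -19)
C = -2716 (C = -2800 + 84 = -2716)
q(y) = 1/(5 + y)
(C + 2684)/(q(x(-9, g)) - 35528) = (-2716 + 2684)/(1/(5 - 19) - 35528) = -32/(1/(-14) - 35528) = -32/(-1/14 - 35528) = -32/(-497393/14) = -32*(-14/497393) = 448/497393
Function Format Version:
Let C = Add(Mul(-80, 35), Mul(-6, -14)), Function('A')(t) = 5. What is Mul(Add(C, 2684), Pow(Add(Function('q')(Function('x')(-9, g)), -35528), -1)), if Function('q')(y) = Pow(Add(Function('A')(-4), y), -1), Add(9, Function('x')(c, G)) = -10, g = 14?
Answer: Rational(448, 497393) ≈ 0.00090070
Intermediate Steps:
Function('x')(c, G) = -19 (Function('x')(c, G) = Add(-9, -10) = -19)
C = -2716 (C = Add(-2800, 84) = -2716)
Function('q')(y) = Pow(Add(5, y), -1)
Mul(Add(C, 2684), Pow(Add(Function('q')(Function('x')(-9, g)), -35528), -1)) = Mul(Add(-2716, 2684), Pow(Add(Pow(Add(5, -19), -1), -35528), -1)) = Mul(-32, Pow(Add(Pow(-14, -1), -35528), -1)) = Mul(-32, Pow(Add(Rational(-1, 14), -35528), -1)) = Mul(-32, Pow(Rational(-497393, 14), -1)) = Mul(-32, Rational(-14, 497393)) = Rational(448, 497393)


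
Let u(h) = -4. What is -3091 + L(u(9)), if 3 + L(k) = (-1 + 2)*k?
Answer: -3098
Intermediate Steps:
L(k) = -3 + k (L(k) = -3 + (-1 + 2)*k = -3 + 1*k = -3 + k)
-3091 + L(u(9)) = -3091 + (-3 - 4) = -3091 - 7 = -3098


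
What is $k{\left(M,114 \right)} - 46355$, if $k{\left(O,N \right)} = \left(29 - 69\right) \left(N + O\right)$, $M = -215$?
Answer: $-42315$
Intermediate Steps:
$k{\left(O,N \right)} = - 40 N - 40 O$ ($k{\left(O,N \right)} = - 40 \left(N + O\right) = - 40 N - 40 O$)
$k{\left(M,114 \right)} - 46355 = \left(\left(-40\right) 114 - -8600\right) - 46355 = \left(-4560 + 8600\right) - 46355 = 4040 - 46355 = -42315$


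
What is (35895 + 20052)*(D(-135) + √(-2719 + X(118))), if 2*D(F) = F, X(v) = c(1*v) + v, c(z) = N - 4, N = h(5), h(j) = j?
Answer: -7552845/2 + 559470*I*√26 ≈ -3.7764e+6 + 2.8527e+6*I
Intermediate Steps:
N = 5
c(z) = 1 (c(z) = 5 - 4 = 1)
X(v) = 1 + v
D(F) = F/2
(35895 + 20052)*(D(-135) + √(-2719 + X(118))) = (35895 + 20052)*((½)*(-135) + √(-2719 + (1 + 118))) = 55947*(-135/2 + √(-2719 + 119)) = 55947*(-135/2 + √(-2600)) = 55947*(-135/2 + 10*I*√26) = -7552845/2 + 559470*I*√26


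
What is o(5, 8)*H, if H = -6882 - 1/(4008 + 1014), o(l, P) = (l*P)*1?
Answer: -691228100/2511 ≈ -2.7528e+5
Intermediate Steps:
o(l, P) = P*l (o(l, P) = (P*l)*1 = P*l)
H = -34561405/5022 (H = -6882 - 1/5022 = -34561405/5022 ≈ -6882.0)
o(5, 8)*H = (8*5)*(-34561405/5022) = 40*(-34561405/5022) = -691228100/2511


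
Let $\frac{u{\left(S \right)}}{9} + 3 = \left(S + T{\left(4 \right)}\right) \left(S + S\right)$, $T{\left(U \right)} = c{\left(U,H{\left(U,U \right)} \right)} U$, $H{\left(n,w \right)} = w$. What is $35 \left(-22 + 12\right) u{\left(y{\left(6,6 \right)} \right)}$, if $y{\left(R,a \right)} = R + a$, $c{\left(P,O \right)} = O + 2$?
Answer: $-2712150$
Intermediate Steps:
$c{\left(P,O \right)} = 2 + O$
$T{\left(U \right)} = U \left(2 + U\right)$ ($T{\left(U \right)} = \left(2 + U\right) U = U \left(2 + U\right)$)
$u{\left(S \right)} = -27 + 18 S \left(24 + S\right)$ ($u{\left(S \right)} = -27 + 9 \left(S + 4 \left(2 + 4\right)\right) \left(S + S\right) = -27 + 9 \left(S + 4 \cdot 6\right) 2 S = -27 + 9 \left(S + 24\right) 2 S = -27 + 9 \left(24 + S\right) 2 S = -27 + 9 \cdot 2 S \left(24 + S\right) = -27 + 18 S \left(24 + S\right)$)
$35 \left(-22 + 12\right) u{\left(y{\left(6,6 \right)} \right)} = 35 \left(-22 + 12\right) \left(-27 + 18 \left(6 + 6\right)^{2} + 432 \left(6 + 6\right)\right) = 35 \left(-10\right) \left(-27 + 18 \cdot 12^{2} + 432 \cdot 12\right) = - 350 \left(-27 + 18 \cdot 144 + 5184\right) = - 350 \left(-27 + 2592 + 5184\right) = \left(-350\right) 7749 = -2712150$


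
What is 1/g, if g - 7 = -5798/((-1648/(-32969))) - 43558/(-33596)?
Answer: -6920776/802694904889 ≈ -8.6219e-6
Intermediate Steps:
g = -802694904889/6920776 (g = 7 + (-5798/((-1648/(-32969))) - 43558/(-33596)) = 7 + (-5798/((-1648*(-1/32969))) - 43558*(-1/33596)) = 7 + (-5798/1648/32969 + 21779/16798) = 7 + (-5798*32969/1648 + 21779/16798) = 7 + (-95577131/824 + 21779/16798) = 7 - 802743350321/6920776 = -802694904889/6920776 ≈ -1.1598e+5)
1/g = 1/(-802694904889/6920776) = -6920776/802694904889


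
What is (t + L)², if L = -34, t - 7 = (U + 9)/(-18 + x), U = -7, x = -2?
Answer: 73441/100 ≈ 734.41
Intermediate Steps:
t = 69/10 (t = 7 + (-7 + 9)/(-18 - 2) = 7 + 2/(-20) = 7 + 2*(-1/20) = 7 - ⅒ = 69/10 ≈ 6.9000)
(t + L)² = (69/10 - 34)² = (-271/10)² = 73441/100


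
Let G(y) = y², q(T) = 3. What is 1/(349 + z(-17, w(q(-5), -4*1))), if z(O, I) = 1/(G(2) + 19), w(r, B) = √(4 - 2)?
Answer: 23/8028 ≈ 0.0028650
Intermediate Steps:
w(r, B) = √2
z(O, I) = 1/23 (z(O, I) = 1/(2² + 19) = 1/(4 + 19) = 1/23)
1/(349 + z(-17, w(q(-5), -4*1))) = 1/(349 + 1/23) = 1/(8028/23) = 23/8028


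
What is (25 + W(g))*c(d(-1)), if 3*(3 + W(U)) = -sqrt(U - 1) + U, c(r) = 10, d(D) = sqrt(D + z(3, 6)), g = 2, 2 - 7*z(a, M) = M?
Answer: 670/3 ≈ 223.33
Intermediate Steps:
z(a, M) = 2/7 - M/7
d(D) = sqrt(-4/7 + D) (d(D) = sqrt(D + (2/7 - 1/7*6)) = sqrt(D + (2/7 - 6/7)) = sqrt(D - 4/7) = sqrt(-4/7 + D))
W(U) = -3 - sqrt(-1 + U)/3 + U/3 (W(U) = -3 + (-sqrt(U - 1) + U)/3 = -3 + (-sqrt(-1 + U) + U)/3 = -3 + (U - sqrt(-1 + U))/3 = -3 + (-sqrt(-1 + U)/3 + U/3) = -3 - sqrt(-1 + U)/3 + U/3)
(25 + W(g))*c(d(-1)) = (25 + (-3 - sqrt(-1 + 2)/3 + (1/3)*2))*10 = (25 + (-3 - sqrt(1)/3 + 2/3))*10 = (25 + (-3 - 1/3*1 + 2/3))*10 = (25 + (-3 - 1/3 + 2/3))*10 = (25 - 8/3)*10 = (67/3)*10 = 670/3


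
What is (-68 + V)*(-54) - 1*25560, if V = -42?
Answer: -19620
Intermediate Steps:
(-68 + V)*(-54) - 1*25560 = (-68 - 42)*(-54) - 1*25560 = -110*(-54) - 25560 = 5940 - 25560 = -19620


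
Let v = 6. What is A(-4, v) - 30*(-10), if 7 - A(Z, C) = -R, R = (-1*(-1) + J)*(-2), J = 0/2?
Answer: 305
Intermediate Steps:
J = 0 (J = 0*(½) = 0)
R = -2 (R = (-1*(-1) + 0)*(-2) = (1 + 0)*(-2) = 1*(-2) = -2)
A(Z, C) = 5 (A(Z, C) = 7 - (-1)*(-2) = 7 - 1*2 = 7 - 2 = 5)
A(-4, v) - 30*(-10) = 5 - 30*(-10) = 5 + 300 = 305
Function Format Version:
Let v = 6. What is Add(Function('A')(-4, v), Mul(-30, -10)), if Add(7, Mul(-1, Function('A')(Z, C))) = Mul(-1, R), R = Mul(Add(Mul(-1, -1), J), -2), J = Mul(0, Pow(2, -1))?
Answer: 305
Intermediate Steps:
J = 0 (J = Mul(0, Rational(1, 2)) = 0)
R = -2 (R = Mul(Add(Mul(-1, -1), 0), -2) = Mul(Add(1, 0), -2) = Mul(1, -2) = -2)
Function('A')(Z, C) = 5 (Function('A')(Z, C) = Add(7, Mul(-1, Mul(-1, -2))) = Add(7, Mul(-1, 2)) = Add(7, -2) = 5)
Add(Function('A')(-4, v), Mul(-30, -10)) = Add(5, Mul(-30, -10)) = Add(5, 300) = 305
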